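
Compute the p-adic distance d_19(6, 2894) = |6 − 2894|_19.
d_19(6, 2894) = 1/361

Step 1 — x − y = 6 − 2894 = -2888. Step 2 — v_19(-2888) = 2 (factor: -2888 = −(19^2 · 8); the sign does not affect v_p). Step 3 — |x − y|_19 = 19^{-2} = 1/361.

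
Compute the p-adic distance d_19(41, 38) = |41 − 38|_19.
d_19(41, 38) = 1

Step 1 — x − y = 41 − 38 = 3. Step 2 — v_19(3) = 0 (factor: 3 = (19^0 · 3); the sign does not affect v_p). Step 3 — |x − y|_19 = 19^{0} = 1.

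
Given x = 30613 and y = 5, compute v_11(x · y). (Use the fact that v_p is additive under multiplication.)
v_11(153065) = 3

v_p(x) = 3 (factor: 30613 = 11^3 · 23); v_p(y) = 0 (factor: 5 = 11^0 · 5). Additivity: v_p(xy) = v_p(x) + v_p(y) = 3 + 0 = 3. (Direct check: xy = 153065 = 11^3 · (115).)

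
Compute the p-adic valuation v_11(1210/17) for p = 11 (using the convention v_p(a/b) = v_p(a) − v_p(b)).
v_11(1210/17) = 2

Factor powers of 11 from the numerator and denominator of the reduced fraction: 1210 = 11^2 · 10 and 17 = 11^0 · 17. Apply v_p(a/b) = v_p(a) − v_p(b): v_11(1210/17) = 2 − 0 = 2.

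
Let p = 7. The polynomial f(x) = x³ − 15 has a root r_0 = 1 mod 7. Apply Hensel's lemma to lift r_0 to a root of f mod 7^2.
r_1 = 22 (mod 49)

Hensel: r_{i+1} = r_i − f(r_i)/f′(r_i) mod 7^{i+2}, where f′(x) = 3x². Iterate:
  r_0 = 1 (mod 7)
  r_1 = 22 (mod 49)
Final: r = 22 with f(r) ≡ 0 mod 7^2.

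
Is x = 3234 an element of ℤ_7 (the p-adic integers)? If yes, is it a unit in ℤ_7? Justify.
x ∈ ℤ_7 but not a unit; v_7(x) = 2 > 0

ℤ_7 = {x ∈ ℚ_7 : v_7(x) ≥ 0} and ℤ_7^× = {x ∈ ℤ_7 : v_7(x) = 0}. Here v_7(3234) = v_7(num) − v_7(den) = 2; compare against these criteria.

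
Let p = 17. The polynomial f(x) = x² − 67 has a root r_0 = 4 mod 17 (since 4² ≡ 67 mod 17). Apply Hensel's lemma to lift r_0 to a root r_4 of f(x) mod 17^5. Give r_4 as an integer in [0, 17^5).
r_4 = 1414268 (mod 1419857)

Hensel's recurrence: r_{i+1} = r_i − f(r_i)·(f′(r_i))^{-1} mod 17^{i+2}, with f′(x) = 2x. Iterate:
  r_0 = 4 (mod 17)
  r_1 = 191 (mod 289)
  r_2 = 4237 (mod 4913)
  r_3 = 77932 (mod 83521)
  r_4 = 1414268 (mod 1419857)
Final: r_4 = 1414268, and one checks f(r_4) ≡ 0 mod 17^5.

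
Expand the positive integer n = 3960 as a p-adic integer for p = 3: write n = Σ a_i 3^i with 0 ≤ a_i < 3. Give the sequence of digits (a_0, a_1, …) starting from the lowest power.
(a_0, a_1, …) = (0, 0, 2, 2, 0, 1, 2, 1)

Repeated division by 3 gives the digits low-to-high: 3960 = 2·3^2 + 2·3^3 + 1·3^5 + 2·3^6 + 1·3^7. Digit sequence: (0, 0, 2, 2, 0, 1, 2, 1).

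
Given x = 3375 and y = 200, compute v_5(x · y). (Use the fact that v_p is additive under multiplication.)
v_5(675000) = 5

v_p(x) = 3 (factor: 3375 = 5^3 · 27); v_p(y) = 2 (factor: 200 = 5^2 · 8). Additivity: v_p(xy) = v_p(x) + v_p(y) = 3 + 2 = 5. (Direct check: xy = 675000 = 5^5 · (216).)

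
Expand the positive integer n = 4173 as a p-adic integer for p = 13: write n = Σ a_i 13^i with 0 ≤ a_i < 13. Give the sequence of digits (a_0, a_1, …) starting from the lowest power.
(a_0, a_1, …) = (0, 9, 11, 1)

Repeated division by 13 gives the digits low-to-high: 4173 = 9·13^1 + 11·13^2 + 1·13^3. Digit sequence: (0, 9, 11, 1).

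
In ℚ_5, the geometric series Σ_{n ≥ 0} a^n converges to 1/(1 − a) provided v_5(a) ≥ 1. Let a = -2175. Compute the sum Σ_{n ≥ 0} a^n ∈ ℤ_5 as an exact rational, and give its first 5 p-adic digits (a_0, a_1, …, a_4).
Σ a^n = 1/(1 − a) = 1/2176;  first 5 digits = (1, 0, 3, 2, 0)

v_5(a) = 2 ≥ 1, so the series converges in ℤ_5 to 1/(1 − a) = 1/(1 − (-2175)) = 1/2176. Expand this rational in ℤ_5: compute digits iteratively via d_i = x_i mod 5, x_{i+1} = (x_i − d_i)/5. The first 5 digits are (1, 0, 3, 2, 0).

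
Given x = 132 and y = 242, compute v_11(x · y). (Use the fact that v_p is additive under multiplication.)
v_11(31944) = 3

v_p(x) = 1 (factor: 132 = 11^1 · 12); v_p(y) = 2 (factor: 242 = 11^2 · 2). Additivity: v_p(xy) = v_p(x) + v_p(y) = 1 + 2 = 3. (Direct check: xy = 31944 = 11^3 · (24).)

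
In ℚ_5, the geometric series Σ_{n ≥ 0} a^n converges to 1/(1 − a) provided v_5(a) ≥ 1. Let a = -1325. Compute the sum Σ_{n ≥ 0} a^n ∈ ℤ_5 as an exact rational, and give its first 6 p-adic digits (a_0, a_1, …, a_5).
Σ a^n = 1/(1 − a) = 1/1326;  first 6 digits = (1, 0, 2, 4, 1, 1)

v_5(a) = 2 ≥ 1, so the series converges in ℤ_5 to 1/(1 − a) = 1/(1 − (-1325)) = 1/1326. Expand this rational in ℤ_5: compute digits iteratively via d_i = x_i mod 5, x_{i+1} = (x_i − d_i)/5. The first 6 digits are (1, 0, 2, 4, 1, 1).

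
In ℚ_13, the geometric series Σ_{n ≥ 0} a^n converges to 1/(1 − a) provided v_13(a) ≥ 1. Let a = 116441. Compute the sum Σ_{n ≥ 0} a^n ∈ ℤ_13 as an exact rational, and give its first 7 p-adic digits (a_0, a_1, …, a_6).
Σ a^n = 1/(1 − a) = -1/116440;  first 7 digits = (1, 0, 0, 1, 4, 0, 1)

v_13(a) = 3 ≥ 1, so the series converges in ℤ_13 to 1/(1 − a) = 1/(1 − 116441) = -1/116440. Expand this rational in ℤ_13: compute digits iteratively via d_i = x_i mod 13, x_{i+1} = (x_i − d_i)/13. The first 7 digits are (1, 0, 0, 1, 4, 0, 1).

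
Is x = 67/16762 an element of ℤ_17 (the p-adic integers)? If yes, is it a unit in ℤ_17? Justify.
x ∉ ℤ_17 (v_17(x) = -2 < 0)

ℤ_17 = {x ∈ ℚ_17 : v_17(x) ≥ 0} and ℤ_17^× = {x ∈ ℤ_17 : v_17(x) = 0}. Here v_17(67/16762) = v_17(num) − v_17(den) = -2; compare against these criteria.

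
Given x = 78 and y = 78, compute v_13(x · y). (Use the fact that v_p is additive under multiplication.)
v_13(6084) = 2

v_p(x) = 1 (factor: 78 = 13^1 · 6); v_p(y) = 1 (factor: 78 = 13^1 · 6). Additivity: v_p(xy) = v_p(x) + v_p(y) = 1 + 1 = 2. (Direct check: xy = 6084 = 13^2 · (36).)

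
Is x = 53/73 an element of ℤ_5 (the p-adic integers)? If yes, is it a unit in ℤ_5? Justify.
x ∈ ℤ_5^× (unit); v_5(x) = 0

ℤ_5 = {x ∈ ℚ_5 : v_5(x) ≥ 0} and ℤ_5^× = {x ∈ ℤ_5 : v_5(x) = 0}. Here v_5(53/73) = v_5(num) − v_5(den) = 0; compare against these criteria.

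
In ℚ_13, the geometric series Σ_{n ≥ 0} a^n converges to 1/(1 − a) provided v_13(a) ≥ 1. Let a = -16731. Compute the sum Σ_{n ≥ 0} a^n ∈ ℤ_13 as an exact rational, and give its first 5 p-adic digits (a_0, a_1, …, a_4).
Σ a^n = 1/(1 − a) = 1/16732;  first 5 digits = (1, 0, 5, 5, 11)

v_13(a) = 2 ≥ 1, so the series converges in ℤ_13 to 1/(1 − a) = 1/(1 − (-16731)) = 1/16732. Expand this rational in ℤ_13: compute digits iteratively via d_i = x_i mod 13, x_{i+1} = (x_i − d_i)/13. The first 5 digits are (1, 0, 5, 5, 11).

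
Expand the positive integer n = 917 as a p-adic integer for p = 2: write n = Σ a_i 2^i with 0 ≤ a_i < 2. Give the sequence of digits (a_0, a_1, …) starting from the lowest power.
(a_0, a_1, …) = (1, 0, 1, 0, 1, 0, 0, 1, 1, 1)

Repeated division by 2 gives the digits low-to-high: 917 = 1 + 1·2^2 + 1·2^4 + 1·2^7 + 1·2^8 + 1·2^9. Digit sequence: (1, 0, 1, 0, 1, 0, 0, 1, 1, 1).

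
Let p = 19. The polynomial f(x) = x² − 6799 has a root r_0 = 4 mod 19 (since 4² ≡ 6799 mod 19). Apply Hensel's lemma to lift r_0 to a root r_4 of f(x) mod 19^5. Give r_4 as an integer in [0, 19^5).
r_4 = 1175230 (mod 2476099)

Hensel's recurrence: r_{i+1} = r_i − f(r_i)·(f′(r_i))^{-1} mod 19^{i+2}, with f′(x) = 2x. Iterate:
  r_0 = 4 (mod 19)
  r_1 = 175 (mod 361)
  r_2 = 2341 (mod 6859)
  r_3 = 2341 (mod 130321)
  r_4 = 1175230 (mod 2476099)
Final: r_4 = 1175230, and one checks f(r_4) ≡ 0 mod 19^5.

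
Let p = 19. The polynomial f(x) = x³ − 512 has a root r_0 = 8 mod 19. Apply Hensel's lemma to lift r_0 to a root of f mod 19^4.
r_3 = 8 (mod 130321)

Hensel: r_{i+1} = r_i − f(r_i)/f′(r_i) mod 19^{i+2}, where f′(x) = 3x². Iterate:
  r_0 = 8 (mod 19)
  r_1 = 8 (mod 361)
  r_2 = 8 (mod 6859)
  r_3 = 8 (mod 130321)
Final: r = 8 with f(r) ≡ 0 mod 19^4.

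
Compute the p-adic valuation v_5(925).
v_5(925) = 2

v_5(n) is the largest exponent k such that 5^k divides n. Factor out: 925 = 5^2 · 37. (Sign doesn't affect v_p.) So v_5(925) = 2.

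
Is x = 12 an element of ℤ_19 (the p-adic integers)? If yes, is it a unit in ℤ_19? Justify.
x ∈ ℤ_19^× (unit); v_19(x) = 0

ℤ_19 = {x ∈ ℚ_19 : v_19(x) ≥ 0} and ℤ_19^× = {x ∈ ℤ_19 : v_19(x) = 0}. Here v_19(12) = v_19(num) − v_19(den) = 0; compare against these criteria.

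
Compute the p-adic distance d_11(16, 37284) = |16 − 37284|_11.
d_11(16, 37284) = 1/1331

Step 1 — x − y = 16 − 37284 = -37268. Step 2 — v_11(-37268) = 3 (factor: -37268 = −(11^3 · 28); the sign does not affect v_p). Step 3 — |x − y|_11 = 11^{-3} = 1/1331.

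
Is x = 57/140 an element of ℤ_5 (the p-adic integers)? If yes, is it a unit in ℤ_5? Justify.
x ∉ ℤ_5 (v_5(x) = -1 < 0)

ℤ_5 = {x ∈ ℚ_5 : v_5(x) ≥ 0} and ℤ_5^× = {x ∈ ℤ_5 : v_5(x) = 0}. Here v_5(57/140) = v_5(num) − v_5(den) = -1; compare against these criteria.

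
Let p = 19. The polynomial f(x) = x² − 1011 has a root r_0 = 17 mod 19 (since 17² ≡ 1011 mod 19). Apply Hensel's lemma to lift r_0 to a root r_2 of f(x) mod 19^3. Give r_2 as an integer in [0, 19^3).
r_2 = 3266 (mod 6859)

Hensel's recurrence: r_{i+1} = r_i − f(r_i)·(f′(r_i))^{-1} mod 19^{i+2}, with f′(x) = 2x. Iterate:
  r_0 = 17 (mod 19)
  r_1 = 17 (mod 361)
  r_2 = 3266 (mod 6859)
Final: r_2 = 3266, and one checks f(r_2) ≡ 0 mod 19^3.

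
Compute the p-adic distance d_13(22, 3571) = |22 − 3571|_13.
d_13(22, 3571) = 1/169

Step 1 — x − y = 22 − 3571 = -3549. Step 2 — v_13(-3549) = 2 (factor: -3549 = −(13^2 · 21); the sign does not affect v_p). Step 3 — |x − y|_13 = 13^{-2} = 1/169.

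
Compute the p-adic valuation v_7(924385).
v_7(924385) = 5

v_7(n) is the largest exponent k such that 7^k divides n. Factor out: 924385 = 7^5 · 55. (Sign doesn't affect v_p.) So v_7(924385) = 5.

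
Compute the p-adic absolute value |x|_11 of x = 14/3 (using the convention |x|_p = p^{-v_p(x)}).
|14/3|_11 = 1

Step 1 — compute v_11(x) by factoring powers of 11 out of the numerator and denominator: v_11(14/3) = 0. Step 2 — apply |x|_p = p^{-v_p(x)} = 11^{0} = 1.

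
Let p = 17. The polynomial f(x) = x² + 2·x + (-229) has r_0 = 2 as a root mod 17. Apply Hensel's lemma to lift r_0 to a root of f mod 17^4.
r_3 = 80718 (mod 83521)

Hensel: r_{i+1} = r_i − f(r_i)·(f′(r_i))^{-1} mod 17^{i+2}, f′(x) = 2x + 2. Iterate:
  r_0 = 2 (mod 17)
  r_1 = 87 (mod 289)
  r_2 = 2110 (mod 4913)
  r_3 = 80718 (mod 83521)
Final: r = 80718 satisfies f(r) ≡ 0 mod 17^4.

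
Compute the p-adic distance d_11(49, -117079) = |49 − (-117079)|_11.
d_11(49, -117079) = 1/14641

Step 1 — x − y = 49 − (-117079) = 117128. Step 2 — v_11(117128) = 4 (factor: 117128 = (11^4 · 8); the sign does not affect v_p). Step 3 — |x − y|_11 = 11^{-4} = 1/14641.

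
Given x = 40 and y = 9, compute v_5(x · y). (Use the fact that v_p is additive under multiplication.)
v_5(360) = 1

v_p(x) = 1 (factor: 40 = 5^1 · 8); v_p(y) = 0 (factor: 9 = 5^0 · 9). Additivity: v_p(xy) = v_p(x) + v_p(y) = 1 + 0 = 1. (Direct check: xy = 360 = 5^1 · (72).)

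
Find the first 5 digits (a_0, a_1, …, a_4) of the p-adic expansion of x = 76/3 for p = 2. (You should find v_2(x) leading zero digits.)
(a_0, …, a_4) = (0, 0, 1, 0, 0)

v_2(76/3) = 2, so a_0 = ... = a_1 = 0. Factor out: x = 2^2 · u with u = 19/3 a unit in ℤ_2. Expand u iteratively via a_{v+i} = u_i mod 2, u_{i+1} = (u_i − a_{v+i})/2:
  u_0 = 19/3;  a_2 = 1;  u_1 = (u_0 − 1)/2 = 8/3
  u_1 = 8/3;  a_3 = 0;  u_2 = (u_1 − 0)/2 = 4/3
  u_2 = 4/3;  a_4 = 0;  u_3 = (u_2 − 0)/2 = 2/3
Digits: (0, 0, 1, 0, 0).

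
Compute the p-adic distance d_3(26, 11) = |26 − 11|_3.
d_3(26, 11) = 1/3

Step 1 — x − y = 26 − 11 = 15. Step 2 — v_3(15) = 1 (factor: 15 = (3^1 · 5); the sign does not affect v_p). Step 3 — |x − y|_3 = 3^{-1} = 1/3.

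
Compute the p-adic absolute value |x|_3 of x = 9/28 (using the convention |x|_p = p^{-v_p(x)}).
|9/28|_3 = 1/9

Step 1 — compute v_3(x) by factoring powers of 3 out of the numerator and denominator: v_3(9/28) = 2. Step 2 — apply |x|_p = p^{-v_p(x)} = 3^{-2} = 1/9.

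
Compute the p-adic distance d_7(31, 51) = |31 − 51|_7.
d_7(31, 51) = 1

Step 1 — x − y = 31 − 51 = -20. Step 2 — v_7(-20) = 0 (factor: -20 = −(7^0 · 20); the sign does not affect v_p). Step 3 — |x − y|_7 = 7^{0} = 1.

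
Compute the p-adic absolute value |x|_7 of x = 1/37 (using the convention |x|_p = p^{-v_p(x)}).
|1/37|_7 = 1

Step 1 — compute v_7(x) by factoring powers of 7 out of the numerator and denominator: v_7(1/37) = 0. Step 2 — apply |x|_p = p^{-v_p(x)} = 7^{0} = 1.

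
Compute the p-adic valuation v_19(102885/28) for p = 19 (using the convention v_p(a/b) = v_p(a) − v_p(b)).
v_19(102885/28) = 3

Factor powers of 19 from the numerator and denominator of the reduced fraction: 102885 = 19^3 · 15 and 28 = 19^0 · 28. Apply v_p(a/b) = v_p(a) − v_p(b): v_19(102885/28) = 3 − 0 = 3.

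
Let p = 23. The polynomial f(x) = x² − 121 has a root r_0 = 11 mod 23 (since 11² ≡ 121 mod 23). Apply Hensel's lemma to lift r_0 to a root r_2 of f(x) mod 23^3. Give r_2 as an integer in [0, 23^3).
r_2 = 11 (mod 12167)

Hensel's recurrence: r_{i+1} = r_i − f(r_i)·(f′(r_i))^{-1} mod 23^{i+2}, with f′(x) = 2x. Iterate:
  r_0 = 11 (mod 23)
  r_1 = 11 (mod 529)
  r_2 = 11 (mod 12167)
Final: r_2 = 11, and one checks f(r_2) ≡ 0 mod 23^3.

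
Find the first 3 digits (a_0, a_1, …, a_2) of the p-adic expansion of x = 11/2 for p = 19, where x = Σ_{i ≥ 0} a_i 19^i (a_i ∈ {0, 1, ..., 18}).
(a_0, …, a_2) = (15, 9, 9)

v_19(11/2) = 0 (numerator and denominator both coprime to 19), so x ∈ ℤ_19^×. Compute digits iteratively via a_i = x_i mod 19, x_{i+1} = (x_i − a_i)/19, with x_0 = x:
  x_0 = 11/2;  a_0 = 15;  x_1 = (x_0 − 15)/19 = -1/2
  x_1 = -1/2;  a_1 = 9;  x_2 = (x_1 − 9)/19 = -1/2
  x_2 = -1/2;  a_2 = 9;  x_3 = (x_2 − 9)/19 = -1/2
Digits: (15, 9, 9).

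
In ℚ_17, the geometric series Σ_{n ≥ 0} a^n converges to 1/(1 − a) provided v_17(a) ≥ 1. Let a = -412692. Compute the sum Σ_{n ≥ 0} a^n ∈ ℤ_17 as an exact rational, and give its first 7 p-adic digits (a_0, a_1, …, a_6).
Σ a^n = 1/(1 − a) = 1/412693;  first 7 digits = (1, 0, 0, 1, 12, 16, 0)

v_17(a) = 3 ≥ 1, so the series converges in ℤ_17 to 1/(1 − a) = 1/(1 − (-412692)) = 1/412693. Expand this rational in ℤ_17: compute digits iteratively via d_i = x_i mod 17, x_{i+1} = (x_i − d_i)/17. The first 7 digits are (1, 0, 0, 1, 12, 16, 0).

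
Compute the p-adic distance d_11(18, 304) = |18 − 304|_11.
d_11(18, 304) = 1/11

Step 1 — x − y = 18 − 304 = -286. Step 2 — v_11(-286) = 1 (factor: -286 = −(11^1 · 26); the sign does not affect v_p). Step 3 — |x − y|_11 = 11^{-1} = 1/11.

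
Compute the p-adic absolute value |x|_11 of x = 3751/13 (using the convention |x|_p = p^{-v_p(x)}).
|3751/13|_11 = 1/121

Step 1 — compute v_11(x) by factoring powers of 11 out of the numerator and denominator: v_11(3751/13) = 2. Step 2 — apply |x|_p = p^{-v_p(x)} = 11^{-2} = 1/121.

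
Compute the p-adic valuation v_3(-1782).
v_3(-1782) = 4

v_3(n) is the largest exponent k such that 3^k divides n. Factor out: -1782 = -3^4 · 22. (Sign doesn't affect v_p.) So v_3(-1782) = 4.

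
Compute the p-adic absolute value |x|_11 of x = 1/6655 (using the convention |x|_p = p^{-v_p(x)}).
|1/6655|_11 = 1331

Step 1 — compute v_11(x) by factoring powers of 11 out of the numerator and denominator: v_11(1/6655) = -3. Step 2 — apply |x|_p = p^{-v_p(x)} = 11^{3} = 1331.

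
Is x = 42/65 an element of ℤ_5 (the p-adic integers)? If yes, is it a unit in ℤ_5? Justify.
x ∉ ℤ_5 (v_5(x) = -1 < 0)

ℤ_5 = {x ∈ ℚ_5 : v_5(x) ≥ 0} and ℤ_5^× = {x ∈ ℤ_5 : v_5(x) = 0}. Here v_5(42/65) = v_5(num) − v_5(den) = -1; compare against these criteria.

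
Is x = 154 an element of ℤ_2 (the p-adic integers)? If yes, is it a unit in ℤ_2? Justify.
x ∈ ℤ_2 but not a unit; v_2(x) = 1 > 0

ℤ_2 = {x ∈ ℚ_2 : v_2(x) ≥ 0} and ℤ_2^× = {x ∈ ℤ_2 : v_2(x) = 0}. Here v_2(154) = v_2(num) − v_2(den) = 1; compare against these criteria.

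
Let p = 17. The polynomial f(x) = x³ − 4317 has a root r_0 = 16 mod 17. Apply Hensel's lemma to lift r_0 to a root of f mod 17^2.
r_1 = 186 (mod 289)

Hensel: r_{i+1} = r_i − f(r_i)/f′(r_i) mod 17^{i+2}, where f′(x) = 3x². Iterate:
  r_0 = 16 (mod 17)
  r_1 = 186 (mod 289)
Final: r = 186 with f(r) ≡ 0 mod 17^2.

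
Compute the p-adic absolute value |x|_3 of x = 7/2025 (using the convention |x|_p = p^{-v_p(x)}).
|7/2025|_3 = 81

Step 1 — compute v_3(x) by factoring powers of 3 out of the numerator and denominator: v_3(7/2025) = -4. Step 2 — apply |x|_p = p^{-v_p(x)} = 3^{4} = 81.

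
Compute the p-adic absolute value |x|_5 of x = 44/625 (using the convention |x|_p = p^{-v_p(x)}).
|44/625|_5 = 625

Step 1 — compute v_5(x) by factoring powers of 5 out of the numerator and denominator: v_5(44/625) = -4. Step 2 — apply |x|_p = p^{-v_p(x)} = 5^{4} = 625.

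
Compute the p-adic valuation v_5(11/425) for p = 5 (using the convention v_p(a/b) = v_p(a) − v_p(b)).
v_5(11/425) = -2

Factor powers of 5 from the numerator and denominator of the reduced fraction: 11 = 5^0 · 11 and 425 = 5^2 · 17. Apply v_p(a/b) = v_p(a) − v_p(b): v_5(11/425) = 0 − 2 = -2.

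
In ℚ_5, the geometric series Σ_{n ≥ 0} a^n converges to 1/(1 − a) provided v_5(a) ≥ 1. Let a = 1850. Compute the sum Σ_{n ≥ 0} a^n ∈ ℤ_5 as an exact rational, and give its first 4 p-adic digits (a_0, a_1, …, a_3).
Σ a^n = 1/(1 − a) = -1/1849;  first 4 digits = (1, 0, 4, 4)

v_5(a) = 2 ≥ 1, so the series converges in ℤ_5 to 1/(1 − a) = 1/(1 − 1850) = -1/1849. Expand this rational in ℤ_5: compute digits iteratively via d_i = x_i mod 5, x_{i+1} = (x_i − d_i)/5. The first 4 digits are (1, 0, 4, 4).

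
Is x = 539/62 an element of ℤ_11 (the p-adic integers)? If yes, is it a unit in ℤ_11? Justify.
x ∈ ℤ_11 but not a unit; v_11(x) = 1 > 0

ℤ_11 = {x ∈ ℚ_11 : v_11(x) ≥ 0} and ℤ_11^× = {x ∈ ℤ_11 : v_11(x) = 0}. Here v_11(539/62) = v_11(num) − v_11(den) = 1; compare against these criteria.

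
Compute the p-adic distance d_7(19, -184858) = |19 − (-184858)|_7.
d_7(19, -184858) = 1/16807

Step 1 — x − y = 19 − (-184858) = 184877. Step 2 — v_7(184877) = 5 (factor: 184877 = (7^5 · 11); the sign does not affect v_p). Step 3 — |x − y|_7 = 7^{-5} = 1/16807.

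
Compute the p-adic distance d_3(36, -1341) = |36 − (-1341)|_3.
d_3(36, -1341) = 1/81

Step 1 — x − y = 36 − (-1341) = 1377. Step 2 — v_3(1377) = 4 (factor: 1377 = (3^4 · 17); the sign does not affect v_p). Step 3 — |x − y|_3 = 3^{-4} = 1/81.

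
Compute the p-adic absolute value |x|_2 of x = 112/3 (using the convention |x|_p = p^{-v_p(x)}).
|112/3|_2 = 1/16

Step 1 — compute v_2(x) by factoring powers of 2 out of the numerator and denominator: v_2(112/3) = 4. Step 2 — apply |x|_p = p^{-v_p(x)} = 2^{-4} = 1/16.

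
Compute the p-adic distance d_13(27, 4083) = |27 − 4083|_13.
d_13(27, 4083) = 1/169

Step 1 — x − y = 27 − 4083 = -4056. Step 2 — v_13(-4056) = 2 (factor: -4056 = −(13^2 · 24); the sign does not affect v_p). Step 3 — |x − y|_13 = 13^{-2} = 1/169.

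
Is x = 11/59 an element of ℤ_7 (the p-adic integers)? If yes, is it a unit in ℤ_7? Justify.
x ∈ ℤ_7^× (unit); v_7(x) = 0

ℤ_7 = {x ∈ ℚ_7 : v_7(x) ≥ 0} and ℤ_7^× = {x ∈ ℤ_7 : v_7(x) = 0}. Here v_7(11/59) = v_7(num) − v_7(den) = 0; compare against these criteria.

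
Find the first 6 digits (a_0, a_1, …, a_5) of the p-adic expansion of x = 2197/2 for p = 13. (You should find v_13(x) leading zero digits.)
(a_0, …, a_5) = (0, 0, 0, 7, 6, 6)

v_13(2197/2) = 3, so a_0 = ... = a_2 = 0. Factor out: x = 13^3 · u with u = 1/2 a unit in ℤ_13. Expand u iteratively via a_{v+i} = u_i mod 13, u_{i+1} = (u_i − a_{v+i})/13:
  u_0 = 1/2;  a_3 = 7;  u_1 = (u_0 − 7)/13 = -1/2
  u_1 = -1/2;  a_4 = 6;  u_2 = (u_1 − 6)/13 = -1/2
  u_2 = -1/2;  a_5 = 6;  u_3 = (u_2 − 6)/13 = -1/2
Digits: (0, 0, 0, 7, 6, 6).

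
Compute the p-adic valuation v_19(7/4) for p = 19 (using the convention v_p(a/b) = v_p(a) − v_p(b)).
v_19(7/4) = 0

Factor powers of 19 from the numerator and denominator of the reduced fraction: 7 = 19^0 · 7 and 4 = 19^0 · 4. Apply v_p(a/b) = v_p(a) − v_p(b): v_19(7/4) = 0 − 0 = 0.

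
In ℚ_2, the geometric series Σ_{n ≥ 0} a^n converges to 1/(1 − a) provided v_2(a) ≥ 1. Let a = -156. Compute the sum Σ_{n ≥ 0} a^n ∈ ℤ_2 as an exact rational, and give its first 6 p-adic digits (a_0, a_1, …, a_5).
Σ a^n = 1/(1 − a) = 1/157;  first 6 digits = (1, 0, 1, 0, 1, 1)

v_2(a) = 2 ≥ 1, so the series converges in ℤ_2 to 1/(1 − a) = 1/(1 − (-156)) = 1/157. Expand this rational in ℤ_2: compute digits iteratively via d_i = x_i mod 2, x_{i+1} = (x_i − d_i)/2. The first 6 digits are (1, 0, 1, 0, 1, 1).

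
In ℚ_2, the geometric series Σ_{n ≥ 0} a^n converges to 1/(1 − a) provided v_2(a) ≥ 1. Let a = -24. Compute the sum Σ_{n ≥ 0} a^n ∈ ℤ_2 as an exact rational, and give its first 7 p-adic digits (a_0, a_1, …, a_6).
Σ a^n = 1/(1 − a) = 1/25;  first 7 digits = (1, 0, 0, 1, 0, 1, 0)

v_2(a) = 3 ≥ 1, so the series converges in ℤ_2 to 1/(1 − a) = 1/(1 − (-24)) = 1/25. Expand this rational in ℤ_2: compute digits iteratively via d_i = x_i mod 2, x_{i+1} = (x_i − d_i)/2. The first 7 digits are (1, 0, 0, 1, 0, 1, 0).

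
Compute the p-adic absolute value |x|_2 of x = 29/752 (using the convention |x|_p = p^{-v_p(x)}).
|29/752|_2 = 16

Step 1 — compute v_2(x) by factoring powers of 2 out of the numerator and denominator: v_2(29/752) = -4. Step 2 — apply |x|_p = p^{-v_p(x)} = 2^{4} = 16.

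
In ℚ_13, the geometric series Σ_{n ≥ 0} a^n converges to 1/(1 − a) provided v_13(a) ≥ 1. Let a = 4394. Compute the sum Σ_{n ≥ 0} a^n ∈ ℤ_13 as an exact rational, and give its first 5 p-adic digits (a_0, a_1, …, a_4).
Σ a^n = 1/(1 − a) = -1/4393;  first 5 digits = (1, 0, 0, 2, 0)

v_13(a) = 3 ≥ 1, so the series converges in ℤ_13 to 1/(1 − a) = 1/(1 − 4394) = -1/4393. Expand this rational in ℤ_13: compute digits iteratively via d_i = x_i mod 13, x_{i+1} = (x_i − d_i)/13. The first 5 digits are (1, 0, 0, 2, 0).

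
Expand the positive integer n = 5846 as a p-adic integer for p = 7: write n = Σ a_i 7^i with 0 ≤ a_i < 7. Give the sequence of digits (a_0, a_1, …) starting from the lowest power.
(a_0, a_1, …) = (1, 2, 0, 3, 2)

Repeated division by 7 gives the digits low-to-high: 5846 = 1 + 2·7^1 + 3·7^3 + 2·7^4. Digit sequence: (1, 2, 0, 3, 2).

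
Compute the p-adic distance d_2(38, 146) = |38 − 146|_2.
d_2(38, 146) = 1/4

Step 1 — x − y = 38 − 146 = -108. Step 2 — v_2(-108) = 2 (factor: -108 = −(2^2 · 27); the sign does not affect v_p). Step 3 — |x − y|_2 = 2^{-2} = 1/4.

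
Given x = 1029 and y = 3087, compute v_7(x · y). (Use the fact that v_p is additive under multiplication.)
v_7(3176523) = 6

v_p(x) = 3 (factor: 1029 = 7^3 · 3); v_p(y) = 3 (factor: 3087 = 7^3 · 9). Additivity: v_p(xy) = v_p(x) + v_p(y) = 3 + 3 = 6. (Direct check: xy = 3176523 = 7^6 · (27).)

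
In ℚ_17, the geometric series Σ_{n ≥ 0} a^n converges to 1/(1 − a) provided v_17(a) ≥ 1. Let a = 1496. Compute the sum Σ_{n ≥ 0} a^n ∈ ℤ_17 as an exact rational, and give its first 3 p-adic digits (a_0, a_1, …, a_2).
Σ a^n = 1/(1 − a) = -1/1495;  first 3 digits = (1, 3, 14)

v_17(a) = 1 ≥ 1, so the series converges in ℤ_17 to 1/(1 − a) = 1/(1 − 1496) = -1/1495. Expand this rational in ℤ_17: compute digits iteratively via d_i = x_i mod 17, x_{i+1} = (x_i − d_i)/17. The first 3 digits are (1, 3, 14).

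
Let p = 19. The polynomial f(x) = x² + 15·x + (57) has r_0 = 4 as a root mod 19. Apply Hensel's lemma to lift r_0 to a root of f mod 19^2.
r_1 = 61 (mod 361)

Hensel: r_{i+1} = r_i − f(r_i)·(f′(r_i))^{-1} mod 19^{i+2}, f′(x) = 2x + 15. Iterate:
  r_0 = 4 (mod 19)
  r_1 = 61 (mod 361)
Final: r = 61 satisfies f(r) ≡ 0 mod 19^2.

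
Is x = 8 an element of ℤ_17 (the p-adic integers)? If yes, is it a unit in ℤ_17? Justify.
x ∈ ℤ_17^× (unit); v_17(x) = 0

ℤ_17 = {x ∈ ℚ_17 : v_17(x) ≥ 0} and ℤ_17^× = {x ∈ ℤ_17 : v_17(x) = 0}. Here v_17(8) = v_17(num) − v_17(den) = 0; compare against these criteria.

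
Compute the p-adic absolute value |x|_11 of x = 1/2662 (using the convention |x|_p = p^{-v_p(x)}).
|1/2662|_11 = 1331

Step 1 — compute v_11(x) by factoring powers of 11 out of the numerator and denominator: v_11(1/2662) = -3. Step 2 — apply |x|_p = p^{-v_p(x)} = 11^{3} = 1331.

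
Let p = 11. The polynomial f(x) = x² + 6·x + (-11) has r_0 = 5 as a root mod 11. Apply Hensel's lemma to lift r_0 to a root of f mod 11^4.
r_3 = 13161 (mod 14641)

Hensel: r_{i+1} = r_i − f(r_i)·(f′(r_i))^{-1} mod 11^{i+2}, f′(x) = 2x + 6. Iterate:
  r_0 = 5 (mod 11)
  r_1 = 93 (mod 121)
  r_2 = 1182 (mod 1331)
  r_3 = 13161 (mod 14641)
Final: r = 13161 satisfies f(r) ≡ 0 mod 11^4.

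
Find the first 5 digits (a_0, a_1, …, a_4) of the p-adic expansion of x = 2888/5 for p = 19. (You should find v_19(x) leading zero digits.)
(a_0, …, a_4) = (0, 0, 13, 7, 11)

v_19(2888/5) = 2, so a_0 = ... = a_1 = 0. Factor out: x = 19^2 · u with u = 8/5 a unit in ℤ_19. Expand u iteratively via a_{v+i} = u_i mod 19, u_{i+1} = (u_i − a_{v+i})/19:
  u_0 = 8/5;  a_2 = 13;  u_1 = (u_0 − 13)/19 = -3/5
  u_1 = -3/5;  a_3 = 7;  u_2 = (u_1 − 7)/19 = -2/5
  u_2 = -2/5;  a_4 = 11;  u_3 = (u_2 − 11)/19 = -3/5
Digits: (0, 0, 13, 7, 11).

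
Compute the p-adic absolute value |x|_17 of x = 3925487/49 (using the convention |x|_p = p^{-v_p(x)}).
|3925487/49|_17 = 1/83521

Step 1 — compute v_17(x) by factoring powers of 17 out of the numerator and denominator: v_17(3925487/49) = 4. Step 2 — apply |x|_p = p^{-v_p(x)} = 17^{-4} = 1/83521.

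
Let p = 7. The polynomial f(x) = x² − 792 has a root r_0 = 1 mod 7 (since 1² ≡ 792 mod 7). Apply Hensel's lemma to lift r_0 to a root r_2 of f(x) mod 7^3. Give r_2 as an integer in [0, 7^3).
r_2 = 176 (mod 343)

Hensel's recurrence: r_{i+1} = r_i − f(r_i)·(f′(r_i))^{-1} mod 7^{i+2}, with f′(x) = 2x. Iterate:
  r_0 = 1 (mod 7)
  r_1 = 29 (mod 49)
  r_2 = 176 (mod 343)
Final: r_2 = 176, and one checks f(r_2) ≡ 0 mod 7^3.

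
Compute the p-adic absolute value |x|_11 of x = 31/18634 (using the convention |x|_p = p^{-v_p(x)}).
|31/18634|_11 = 1331

Step 1 — compute v_11(x) by factoring powers of 11 out of the numerator and denominator: v_11(31/18634) = -3. Step 2 — apply |x|_p = p^{-v_p(x)} = 11^{3} = 1331.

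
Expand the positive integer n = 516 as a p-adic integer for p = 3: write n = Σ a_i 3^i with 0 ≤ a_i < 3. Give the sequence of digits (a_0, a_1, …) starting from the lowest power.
(a_0, a_1, …) = (0, 1, 0, 1, 0, 2)

Repeated division by 3 gives the digits low-to-high: 516 = 1·3^1 + 1·3^3 + 2·3^5. Digit sequence: (0, 1, 0, 1, 0, 2).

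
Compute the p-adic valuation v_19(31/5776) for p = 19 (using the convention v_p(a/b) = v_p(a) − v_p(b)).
v_19(31/5776) = -2

Factor powers of 19 from the numerator and denominator of the reduced fraction: 31 = 19^0 · 31 and 5776 = 19^2 · 16. Apply v_p(a/b) = v_p(a) − v_p(b): v_19(31/5776) = 0 − 2 = -2.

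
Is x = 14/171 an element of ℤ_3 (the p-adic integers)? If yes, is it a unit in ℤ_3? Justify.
x ∉ ℤ_3 (v_3(x) = -2 < 0)

ℤ_3 = {x ∈ ℚ_3 : v_3(x) ≥ 0} and ℤ_3^× = {x ∈ ℤ_3 : v_3(x) = 0}. Here v_3(14/171) = v_3(num) − v_3(den) = -2; compare against these criteria.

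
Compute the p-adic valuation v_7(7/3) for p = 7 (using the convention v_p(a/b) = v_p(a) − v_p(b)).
v_7(7/3) = 1

Factor powers of 7 from the numerator and denominator of the reduced fraction: 7 = 7^1 · 1 and 3 = 7^0 · 3. Apply v_p(a/b) = v_p(a) − v_p(b): v_7(7/3) = 1 − 0 = 1.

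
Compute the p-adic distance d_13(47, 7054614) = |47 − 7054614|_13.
d_13(47, 7054614) = 1/371293

Step 1 — x − y = 47 − 7054614 = -7054567. Step 2 — v_13(-7054567) = 5 (factor: -7054567 = −(13^5 · 19); the sign does not affect v_p). Step 3 — |x − y|_13 = 13^{-5} = 1/371293.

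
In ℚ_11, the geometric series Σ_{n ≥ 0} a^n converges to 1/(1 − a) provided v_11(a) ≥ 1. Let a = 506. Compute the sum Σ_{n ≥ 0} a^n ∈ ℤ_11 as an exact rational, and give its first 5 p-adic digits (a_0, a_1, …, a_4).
Σ a^n = 1/(1 − a) = -1/505;  first 5 digits = (1, 2, 8, 2, 5)

v_11(a) = 1 ≥ 1, so the series converges in ℤ_11 to 1/(1 − a) = 1/(1 − 506) = -1/505. Expand this rational in ℤ_11: compute digits iteratively via d_i = x_i mod 11, x_{i+1} = (x_i − d_i)/11. The first 5 digits are (1, 2, 8, 2, 5).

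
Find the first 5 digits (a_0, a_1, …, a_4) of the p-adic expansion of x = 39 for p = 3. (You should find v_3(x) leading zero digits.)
(a_0, …, a_4) = (0, 1, 1, 1, 0)

v_3(39) = 1, so a_0 = ... = a_0 = 0. Factor out: x = 3^1 · u with u = 13 a unit in ℤ_3. Expand u iteratively via a_{v+i} = u_i mod 3, u_{i+1} = (u_i − a_{v+i})/3:
  u_0 = 13;  a_1 = 1;  u_1 = (u_0 − 1)/3 = 4
  u_1 = 4;  a_2 = 1;  u_2 = (u_1 − 1)/3 = 1
  u_2 = 1;  a_3 = 1;  u_3 = (u_2 − 1)/3 = 0
  u_3 = 0;  a_4 = 0;  u_4 = (u_3 − 0)/3 = 0
Digits: (0, 1, 1, 1, 0).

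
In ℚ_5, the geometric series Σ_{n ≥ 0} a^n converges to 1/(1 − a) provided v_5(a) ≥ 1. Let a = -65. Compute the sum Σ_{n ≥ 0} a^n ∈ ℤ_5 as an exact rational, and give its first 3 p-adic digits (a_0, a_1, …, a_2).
Σ a^n = 1/(1 − a) = 1/66;  first 3 digits = (1, 2, 1)

v_5(a) = 1 ≥ 1, so the series converges in ℤ_5 to 1/(1 − a) = 1/(1 − (-65)) = 1/66. Expand this rational in ℤ_5: compute digits iteratively via d_i = x_i mod 5, x_{i+1} = (x_i − d_i)/5. The first 3 digits are (1, 2, 1).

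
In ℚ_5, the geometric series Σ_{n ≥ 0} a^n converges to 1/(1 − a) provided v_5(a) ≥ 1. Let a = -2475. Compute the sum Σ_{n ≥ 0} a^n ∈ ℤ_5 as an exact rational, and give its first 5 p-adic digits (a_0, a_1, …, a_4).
Σ a^n = 1/(1 − a) = 1/2476;  first 5 digits = (1, 0, 1, 0, 2)

v_5(a) = 2 ≥ 1, so the series converges in ℤ_5 to 1/(1 − a) = 1/(1 − (-2475)) = 1/2476. Expand this rational in ℤ_5: compute digits iteratively via d_i = x_i mod 5, x_{i+1} = (x_i − d_i)/5. The first 5 digits are (1, 0, 1, 0, 2).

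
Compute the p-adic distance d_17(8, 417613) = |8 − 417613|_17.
d_17(8, 417613) = 1/83521

Step 1 — x − y = 8 − 417613 = -417605. Step 2 — v_17(-417605) = 4 (factor: -417605 = −(17^4 · 5); the sign does not affect v_p). Step 3 — |x − y|_17 = 17^{-4} = 1/83521.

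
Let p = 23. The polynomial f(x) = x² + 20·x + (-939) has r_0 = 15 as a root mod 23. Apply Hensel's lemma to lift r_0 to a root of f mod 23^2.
r_1 = 383 (mod 529)

Hensel: r_{i+1} = r_i − f(r_i)·(f′(r_i))^{-1} mod 23^{i+2}, f′(x) = 2x + 20. Iterate:
  r_0 = 15 (mod 23)
  r_1 = 383 (mod 529)
Final: r = 383 satisfies f(r) ≡ 0 mod 23^2.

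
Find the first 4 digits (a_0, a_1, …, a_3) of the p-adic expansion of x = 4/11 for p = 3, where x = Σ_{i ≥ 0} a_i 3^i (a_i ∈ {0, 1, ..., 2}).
(a_0, …, a_3) = (2, 0, 2, 2)

v_3(4/11) = 0 (numerator and denominator both coprime to 3), so x ∈ ℤ_3^×. Compute digits iteratively via a_i = x_i mod 3, x_{i+1} = (x_i − a_i)/3, with x_0 = x:
  x_0 = 4/11;  a_0 = 2;  x_1 = (x_0 − 2)/3 = -6/11
  x_1 = -6/11;  a_1 = 0;  x_2 = (x_1 − 0)/3 = -2/11
  x_2 = -2/11;  a_2 = 2;  x_3 = (x_2 − 2)/3 = -8/11
  x_3 = -8/11;  a_3 = 2;  x_4 = (x_3 − 2)/3 = -10/11
Digits: (2, 0, 2, 2).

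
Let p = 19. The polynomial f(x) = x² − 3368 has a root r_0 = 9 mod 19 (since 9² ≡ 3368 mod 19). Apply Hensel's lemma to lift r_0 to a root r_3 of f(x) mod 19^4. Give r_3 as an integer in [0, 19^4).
r_3 = 11162 (mod 130321)

Hensel's recurrence: r_{i+1} = r_i − f(r_i)·(f′(r_i))^{-1} mod 19^{i+2}, with f′(x) = 2x. Iterate:
  r_0 = 9 (mod 19)
  r_1 = 332 (mod 361)
  r_2 = 4303 (mod 6859)
  r_3 = 11162 (mod 130321)
Final: r_3 = 11162, and one checks f(r_3) ≡ 0 mod 19^4.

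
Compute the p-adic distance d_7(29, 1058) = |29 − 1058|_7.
d_7(29, 1058) = 1/343

Step 1 — x − y = 29 − 1058 = -1029. Step 2 — v_7(-1029) = 3 (factor: -1029 = −(7^3 · 3); the sign does not affect v_p). Step 3 — |x − y|_7 = 7^{-3} = 1/343.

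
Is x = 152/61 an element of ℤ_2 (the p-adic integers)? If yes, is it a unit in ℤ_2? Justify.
x ∈ ℤ_2 but not a unit; v_2(x) = 3 > 0

ℤ_2 = {x ∈ ℚ_2 : v_2(x) ≥ 0} and ℤ_2^× = {x ∈ ℤ_2 : v_2(x) = 0}. Here v_2(152/61) = v_2(num) − v_2(den) = 3; compare against these criteria.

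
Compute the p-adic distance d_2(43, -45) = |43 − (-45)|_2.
d_2(43, -45) = 1/8

Step 1 — x − y = 43 − (-45) = 88. Step 2 — v_2(88) = 3 (factor: 88 = (2^3 · 11); the sign does not affect v_p). Step 3 — |x − y|_2 = 2^{-3} = 1/8.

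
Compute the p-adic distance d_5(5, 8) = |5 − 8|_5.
d_5(5, 8) = 1

Step 1 — x − y = 5 − 8 = -3. Step 2 — v_5(-3) = 0 (factor: -3 = −(5^0 · 3); the sign does not affect v_p). Step 3 — |x − y|_5 = 5^{0} = 1.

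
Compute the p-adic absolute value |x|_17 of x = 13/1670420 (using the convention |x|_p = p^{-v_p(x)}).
|13/1670420|_17 = 83521

Step 1 — compute v_17(x) by factoring powers of 17 out of the numerator and denominator: v_17(13/1670420) = -4. Step 2 — apply |x|_p = p^{-v_p(x)} = 17^{4} = 83521.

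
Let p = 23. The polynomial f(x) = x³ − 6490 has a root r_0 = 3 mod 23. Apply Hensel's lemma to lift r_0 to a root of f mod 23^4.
r_3 = 158335 (mod 279841)

Hensel: r_{i+1} = r_i − f(r_i)/f′(r_i) mod 23^{i+2}, where f′(x) = 3x². Iterate:
  r_0 = 3 (mod 23)
  r_1 = 164 (mod 529)
  r_2 = 164 (mod 12167)
  r_3 = 158335 (mod 279841)
Final: r = 158335 with f(r) ≡ 0 mod 23^4.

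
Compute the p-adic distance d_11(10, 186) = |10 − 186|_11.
d_11(10, 186) = 1/11

Step 1 — x − y = 10 − 186 = -176. Step 2 — v_11(-176) = 1 (factor: -176 = −(11^1 · 16); the sign does not affect v_p). Step 3 — |x − y|_11 = 11^{-1} = 1/11.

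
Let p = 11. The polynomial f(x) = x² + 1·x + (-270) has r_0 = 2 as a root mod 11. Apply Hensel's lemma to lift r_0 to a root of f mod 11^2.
r_1 = 79 (mod 121)

Hensel: r_{i+1} = r_i − f(r_i)·(f′(r_i))^{-1} mod 11^{i+2}, f′(x) = 2x + 1. Iterate:
  r_0 = 2 (mod 11)
  r_1 = 79 (mod 121)
Final: r = 79 satisfies f(r) ≡ 0 mod 11^2.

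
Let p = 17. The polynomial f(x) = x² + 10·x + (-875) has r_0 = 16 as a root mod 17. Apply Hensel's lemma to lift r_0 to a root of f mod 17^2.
r_1 = 254 (mod 289)

Hensel: r_{i+1} = r_i − f(r_i)·(f′(r_i))^{-1} mod 17^{i+2}, f′(x) = 2x + 10. Iterate:
  r_0 = 16 (mod 17)
  r_1 = 254 (mod 289)
Final: r = 254 satisfies f(r) ≡ 0 mod 17^2.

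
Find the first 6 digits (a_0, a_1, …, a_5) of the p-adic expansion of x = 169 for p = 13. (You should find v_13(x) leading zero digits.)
(a_0, …, a_5) = (0, 0, 1, 0, 0, 0)

v_13(169) = 2, so a_0 = ... = a_1 = 0. Factor out: x = 13^2 · u with u = 1 a unit in ℤ_13. Expand u iteratively via a_{v+i} = u_i mod 13, u_{i+1} = (u_i − a_{v+i})/13:
  u_0 = 1;  a_2 = 1;  u_1 = (u_0 − 1)/13 = 0
  u_1 = 0;  a_3 = 0;  u_2 = (u_1 − 0)/13 = 0
  u_2 = 0;  a_4 = 0;  u_3 = (u_2 − 0)/13 = 0
  u_3 = 0;  a_5 = 0;  u_4 = (u_3 − 0)/13 = 0
Digits: (0, 0, 1, 0, 0, 0).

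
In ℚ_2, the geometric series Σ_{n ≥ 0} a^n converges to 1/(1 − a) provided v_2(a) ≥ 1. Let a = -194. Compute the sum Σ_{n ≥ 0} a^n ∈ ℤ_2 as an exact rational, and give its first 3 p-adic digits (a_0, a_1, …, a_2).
Σ a^n = 1/(1 − a) = 1/195;  first 3 digits = (1, 1, 0)

v_2(a) = 1 ≥ 1, so the series converges in ℤ_2 to 1/(1 − a) = 1/(1 − (-194)) = 1/195. Expand this rational in ℤ_2: compute digits iteratively via d_i = x_i mod 2, x_{i+1} = (x_i − d_i)/2. The first 3 digits are (1, 1, 0).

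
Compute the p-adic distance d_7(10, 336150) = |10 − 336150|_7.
d_7(10, 336150) = 1/16807

Step 1 — x − y = 10 − 336150 = -336140. Step 2 — v_7(-336140) = 5 (factor: -336140 = −(7^5 · 20); the sign does not affect v_p). Step 3 — |x − y|_7 = 7^{-5} = 1/16807.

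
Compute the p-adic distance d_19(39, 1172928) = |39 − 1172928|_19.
d_19(39, 1172928) = 1/130321

Step 1 — x − y = 39 − 1172928 = -1172889. Step 2 — v_19(-1172889) = 4 (factor: -1172889 = −(19^4 · 9); the sign does not affect v_p). Step 3 — |x − y|_19 = 19^{-4} = 1/130321.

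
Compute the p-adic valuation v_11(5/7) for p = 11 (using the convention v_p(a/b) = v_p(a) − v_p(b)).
v_11(5/7) = 0

Factor powers of 11 from the numerator and denominator of the reduced fraction: 5 = 11^0 · 5 and 7 = 11^0 · 7. Apply v_p(a/b) = v_p(a) − v_p(b): v_11(5/7) = 0 − 0 = 0.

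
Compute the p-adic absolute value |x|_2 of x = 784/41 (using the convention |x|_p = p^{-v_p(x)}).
|784/41|_2 = 1/16

Step 1 — compute v_2(x) by factoring powers of 2 out of the numerator and denominator: v_2(784/41) = 4. Step 2 — apply |x|_p = p^{-v_p(x)} = 2^{-4} = 1/16.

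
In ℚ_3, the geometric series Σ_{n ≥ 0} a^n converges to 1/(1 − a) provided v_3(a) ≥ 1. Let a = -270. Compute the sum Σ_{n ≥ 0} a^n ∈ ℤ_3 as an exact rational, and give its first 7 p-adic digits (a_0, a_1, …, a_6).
Σ a^n = 1/(1 − a) = 1/271;  first 7 digits = (1, 0, 0, 2, 2, 1, 0)

v_3(a) = 3 ≥ 1, so the series converges in ℤ_3 to 1/(1 − a) = 1/(1 − (-270)) = 1/271. Expand this rational in ℤ_3: compute digits iteratively via d_i = x_i mod 3, x_{i+1} = (x_i − d_i)/3. The first 7 digits are (1, 0, 0, 2, 2, 1, 0).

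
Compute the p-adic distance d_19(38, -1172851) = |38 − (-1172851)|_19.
d_19(38, -1172851) = 1/130321

Step 1 — x − y = 38 − (-1172851) = 1172889. Step 2 — v_19(1172889) = 4 (factor: 1172889 = (19^4 · 9); the sign does not affect v_p). Step 3 — |x − y|_19 = 19^{-4} = 1/130321.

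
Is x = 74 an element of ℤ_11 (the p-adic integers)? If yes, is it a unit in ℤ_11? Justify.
x ∈ ℤ_11^× (unit); v_11(x) = 0

ℤ_11 = {x ∈ ℚ_11 : v_11(x) ≥ 0} and ℤ_11^× = {x ∈ ℤ_11 : v_11(x) = 0}. Here v_11(74) = v_11(num) − v_11(den) = 0; compare against these criteria.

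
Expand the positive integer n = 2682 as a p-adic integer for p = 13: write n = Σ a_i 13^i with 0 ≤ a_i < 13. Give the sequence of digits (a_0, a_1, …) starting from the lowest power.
(a_0, a_1, …) = (4, 11, 2, 1)

Repeated division by 13 gives the digits low-to-high: 2682 = 4 + 11·13^1 + 2·13^2 + 1·13^3. Digit sequence: (4, 11, 2, 1).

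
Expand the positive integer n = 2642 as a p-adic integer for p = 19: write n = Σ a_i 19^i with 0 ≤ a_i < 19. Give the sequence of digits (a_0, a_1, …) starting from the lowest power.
(a_0, a_1, …) = (1, 6, 7)

Repeated division by 19 gives the digits low-to-high: 2642 = 1 + 6·19^1 + 7·19^2. Digit sequence: (1, 6, 7).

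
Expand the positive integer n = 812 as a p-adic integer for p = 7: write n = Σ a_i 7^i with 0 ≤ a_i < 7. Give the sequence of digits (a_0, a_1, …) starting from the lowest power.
(a_0, a_1, …) = (0, 4, 2, 2)

Repeated division by 7 gives the digits low-to-high: 812 = 4·7^1 + 2·7^2 + 2·7^3. Digit sequence: (0, 4, 2, 2).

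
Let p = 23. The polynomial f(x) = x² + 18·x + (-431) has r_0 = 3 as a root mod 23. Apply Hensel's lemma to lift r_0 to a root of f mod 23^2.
r_1 = 371 (mod 529)

Hensel: r_{i+1} = r_i − f(r_i)·(f′(r_i))^{-1} mod 23^{i+2}, f′(x) = 2x + 18. Iterate:
  r_0 = 3 (mod 23)
  r_1 = 371 (mod 529)
Final: r = 371 satisfies f(r) ≡ 0 mod 23^2.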